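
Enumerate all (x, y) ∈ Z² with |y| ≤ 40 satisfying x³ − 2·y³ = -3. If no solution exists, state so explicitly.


The equation is x³ - 2y³ = -3. For fixed y, x³ = 2·y³ − 3, so a solution requires the RHS to be a perfect cube.
Strategy: iterate y from -40 to 40, compute RHS = 2·y³ − 3, and check whether it is a (positive or negative) perfect cube.
Check small values of y:
  y = 0: RHS = -3 is not a perfect cube.
  y = 1: RHS = -1 = (-1)³ ⇒ x = -1 works.
  y = -1: RHS = -5 is not a perfect cube.
  y = 2: RHS = 13 is not a perfect cube.
  y = -2: RHS = -19 is not a perfect cube.
  y = 3: RHS = 51 is not a perfect cube.
  y = -3: RHS = -57 is not a perfect cube.
Continuing, at y = 4: RHS = 125 = (5)³ ⇒ x = 5 works.
Searching the remaining y in |y| ≤ 40 finds no further solutions.
Collected solutions: (-1, 1), (5, 4).

Solutions (with |y| ≤ 40): (-1, 1), (5, 4).


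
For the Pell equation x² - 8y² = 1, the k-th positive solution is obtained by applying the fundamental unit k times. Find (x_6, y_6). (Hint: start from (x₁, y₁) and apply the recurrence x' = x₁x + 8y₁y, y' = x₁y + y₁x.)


Step 1: Find the fundamental solution (x₁, y₁) of x² - 8y² = 1.
  Expand √8 as a continued fraction. a₀ = ⌊√8⌋ = 2; iterate m_{k+1} = d_k·a_k − m_k, d_{k+1} = (8 − m_{k+1}²)/d_k, a_{k+1} = ⌊(a₀ + m_{k+1})/d_{k+1}⌋ (starting m₀ = 0, d₀ = 1), with convergents p_k = a_k·p_{k-1} + p_{k-2}, q_k = a_k·q_{k-1} + q_{k-2} (p₋₁ = 1, q₋₁ = 0):
  k = 0: a₀ = 2; p₀/q₀ = 2/1; p₀² − 8·q₀² = 4 − 8 = -4.
  k = 1: m = 2, d = 4, a = ⌊(2 + 2)/4⌋ = 1; p/q = (1·2 + 1)/(1·1 + 0) = 3/1; p² − 8·q² = 9 − 8 = 1.
  The first convergent with p² − 8·q² = 1 gives the fundamental solution (x₁, y₁) = (3, 1).
Step 2: Apply the recurrence (x_{n+1}, y_{n+1}) = (x₁x_n + 8y₁y_n, x₁y_n + y₁x_n) repeatedly.
  From (x_1, y_1) = (3, 1): x_2 = 3·3 + 8·1·1 = 17; y_2 = 3·1 + 1·3 = 6.
  From (x_2, y_2) = (17, 6): x_3 = 3·17 + 8·1·6 = 99; y_3 = 3·6 + 1·17 = 35.
  From (x_3, y_3) = (99, 35): x_4 = 3·99 + 8·1·35 = 577; y_4 = 3·35 + 1·99 = 204.
  From (x_4, y_4) = (577, 204): x_5 = 3·577 + 8·1·204 = 3363; y_5 = 3·204 + 1·577 = 1189.
  From (x_5, y_5) = (3363, 1189): x_6 = 3·3363 + 8·1·1189 = 19601; y_6 = 3·1189 + 1·3363 = 6930.
Step 3: Verify x_6² - 8·y_6² = 384199201 - 384199200 = 1 (should be 1). ✓

(x_1, y_1) = (3, 1); (x_6, y_6) = (19601, 6930).


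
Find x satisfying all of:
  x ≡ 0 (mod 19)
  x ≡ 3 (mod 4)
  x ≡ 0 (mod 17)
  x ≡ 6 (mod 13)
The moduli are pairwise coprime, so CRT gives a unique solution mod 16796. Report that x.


Product of moduli M = 19 · 4 · 17 · 13 = 16796.
Merge one congruence at a time:
  Start: x ≡ 0 (mod 19).
  Combine with x ≡ 3 (mod 4); new modulus lcm = 76.
    Write x = 0 + 19·t and substitute into x ≡ 3 (mod 4): 19·t ≡ 3 − 0 = 3 (mod 4).
    Reduce coefficients mod 4: 3·t ≡ 3 (mod 4).
    The inverse of 3 mod 4 is 3 (since 3·3 = 9 = 2·4 + 1), so t ≡ 3·3 = 9 ≡ 1 (mod 4).
    Then x = 0 + 19·1 = 19, valid modulo lcm(19, 4) = 76: x ≡ 19 (mod 76).
  Combine with x ≡ 0 (mod 17); new modulus lcm = 1292.
    Write x = 19 + 76·t and substitute into x ≡ 0 (mod 17): 76·t ≡ 0 − 19 = -19 (mod 17).
    Reduce coefficients mod 17: 8·t ≡ 15 (mod 17).
    The inverse of 8 mod 17 is 15 (since 8·15 = 120 = 7·17 + 1), so t ≡ 15·15 = 225 ≡ 4 (mod 17).
    Then x = 19 + 76·4 = 323, valid modulo lcm(76, 17) = 1292: x ≡ 323 (mod 1292).
  Combine with x ≡ 6 (mod 13); new modulus lcm = 16796.
    Write x = 323 + 1292·t and substitute into x ≡ 6 (mod 13): 1292·t ≡ 6 − 323 = -317 (mod 13).
    Reduce coefficients mod 13: 5·t ≡ 8 (mod 13).
    The inverse of 5 mod 13 is 8 (since 5·8 = 40 = 3·13 + 1), so t ≡ 8·8 = 64 ≡ 12 (mod 13).
    Then x = 323 + 1292·12 = 15827, valid modulo lcm(1292, 13) = 16796: x ≡ 15827 (mod 16796).
Verify against each original: 15827 mod 19 = 0, 15827 mod 4 = 3, 15827 mod 17 = 0, 15827 mod 13 = 6.

x ≡ 15827 (mod 16796).


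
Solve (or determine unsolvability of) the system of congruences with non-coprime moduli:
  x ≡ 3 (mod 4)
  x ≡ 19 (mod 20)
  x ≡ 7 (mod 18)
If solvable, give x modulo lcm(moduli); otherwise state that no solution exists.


Moduli 4, 20, 18 are not pairwise coprime, so CRT works modulo lcm(m_i) when all pairwise compatibility conditions hold.
Pairwise compatibility: gcd(m_i, m_j) must divide a_i - a_j for every pair.
Merge one congruence at a time:
  Start: x ≡ 3 (mod 4).
  Combine with x ≡ 19 (mod 20): gcd(4, 20) = 4; 19 - 3 = 16, which IS divisible by 4, so compatible.
    Write x = 3 + 4·t and substitute into x ≡ 19 (mod 20): 4·t ≡ 19 − 3 = 16 (mod 20).
    Divide the congruence (and modulus) by g = 4: 1·t ≡ 4 (mod 5).
    So t ≡ 4 (mod 5).
    Then x = 3 + 4·4 = 19, valid modulo lcm(4, 20) = 20: x ≡ 19 (mod 20).
  Combine with x ≡ 7 (mod 18): gcd(20, 18) = 2; 7 - 19 = -12, which IS divisible by 2, so compatible.
    Write x = 19 + 20·t and substitute into x ≡ 7 (mod 18): 20·t ≡ 7 − 19 = -12 (mod 18).
    Divide the congruence (and modulus) by g = 2: 10·t ≡ -6 (mod 9).
    Reduce coefficients mod 9: 1·t ≡ 3 (mod 9).
    So t ≡ 3 (mod 9).
    Then x = 19 + 20·3 = 79, valid modulo lcm(20, 18) = 180: x ≡ 79 (mod 180).
Verify: 79 mod 4 = 3, 79 mod 20 = 19, 79 mod 18 = 7.

x ≡ 79 (mod 180).


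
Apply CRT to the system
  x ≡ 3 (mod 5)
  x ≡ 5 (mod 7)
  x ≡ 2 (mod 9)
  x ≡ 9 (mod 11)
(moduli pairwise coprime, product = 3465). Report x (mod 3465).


Product of moduli M = 5 · 7 · 9 · 11 = 3465.
Merge one congruence at a time:
  Start: x ≡ 3 (mod 5).
  Combine with x ≡ 5 (mod 7); new modulus lcm = 35.
    Write x = 3 + 5·t and substitute into x ≡ 5 (mod 7): 5·t ≡ 5 − 3 = 2 (mod 7).
    The inverse of 5 mod 7 is 3 (since 5·3 = 15 = 2·7 + 1), so t ≡ 3·2 = 6 ≡ 6 (mod 7).
    Then x = 3 + 5·6 = 33, valid modulo lcm(5, 7) = 35: x ≡ 33 (mod 35).
  Combine with x ≡ 2 (mod 9); new modulus lcm = 315.
    Write x = 33 + 35·t and substitute into x ≡ 2 (mod 9): 35·t ≡ 2 − 33 = -31 (mod 9).
    Reduce coefficients mod 9: 8·t ≡ 5 (mod 9).
    The inverse of 8 mod 9 is 8 (since 8·8 = 64 = 7·9 + 1), so t ≡ 8·5 = 40 ≡ 4 (mod 9).
    Then x = 33 + 35·4 = 173, valid modulo lcm(35, 9) = 315: x ≡ 173 (mod 315).
  Combine with x ≡ 9 (mod 11); new modulus lcm = 3465.
    Write x = 173 + 315·t and substitute into x ≡ 9 (mod 11): 315·t ≡ 9 − 173 = -164 (mod 11).
    Reduce coefficients mod 11: 7·t ≡ 1 (mod 11).
    The inverse of 7 mod 11 is 8 (since 7·8 = 56 = 5·11 + 1), so t ≡ 8·1 = 8 ≡ 8 (mod 11).
    Then x = 173 + 315·8 = 2693, valid modulo lcm(315, 11) = 3465: x ≡ 2693 (mod 3465).
Verify against each original: 2693 mod 5 = 3, 2693 mod 7 = 5, 2693 mod 9 = 2, 2693 mod 11 = 9.

x ≡ 2693 (mod 3465).


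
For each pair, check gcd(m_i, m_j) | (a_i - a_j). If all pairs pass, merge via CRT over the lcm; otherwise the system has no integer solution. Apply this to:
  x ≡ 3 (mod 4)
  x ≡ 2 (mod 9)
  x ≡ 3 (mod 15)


Moduli 4, 9, 15 are not pairwise coprime, so CRT works modulo lcm(m_i) when all pairwise compatibility conditions hold.
Pairwise compatibility: gcd(m_i, m_j) must divide a_i - a_j for every pair.
Merge one congruence at a time:
  Start: x ≡ 3 (mod 4).
  Combine with x ≡ 2 (mod 9): gcd(4, 9) = 1; 2 - 3 = -1, which IS divisible by 1, so compatible.
    Write x = 3 + 4·t and substitute into x ≡ 2 (mod 9): 4·t ≡ 2 − 3 = -1 (mod 9).
    Reduce coefficients mod 9: 4·t ≡ 8 (mod 9).
    The inverse of 4 mod 9 is 7 (since 4·7 = 28 = 3·9 + 1), so t ≡ 7·8 = 56 ≡ 2 (mod 9).
    Then x = 3 + 4·2 = 11, valid modulo lcm(4, 9) = 36: x ≡ 11 (mod 36).
  Combine with x ≡ 3 (mod 15): gcd(36, 15) = 3, and 3 - 11 = -8 is NOT divisible by 3.
    ⇒ system is inconsistent (no integer solution).

No solution (the system is inconsistent).


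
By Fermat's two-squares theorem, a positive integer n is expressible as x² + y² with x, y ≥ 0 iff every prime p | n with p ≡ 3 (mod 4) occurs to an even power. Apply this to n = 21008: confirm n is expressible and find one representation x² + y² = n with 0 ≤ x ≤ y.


Step 1: Factor n = 21008 = 2^4 · 13 · 101.
Step 2: Check the mod-4 condition on each prime factor: 2 = 2 (special); 13 ≡ 1 (mod 4), exponent 1; 101 ≡ 1 (mod 4), exponent 1.
All primes ≡ 3 (mod 4) appear to even exponent (or don't appear), so by the two-squares theorem n IS expressible as a sum of two squares.
Step 3: Build a representation. Group n = k² · m with k = 4 and m = 13 · 101 = 1313 (a product of primes ≡ 1 (mod 4)); a representation of m scales to one of n via (k·x)² + (k·y)² = k²(x² + y²). Each prime p ≡ 1 (mod 4) is itself a sum of two squares; find a² by testing p − a² for a perfect square:
  13: 13 − 1² = 12, 13 − 2² = 9 = 3² ⇒ 13 = 2² + 3².
  101: 101 − 1² = 100 = 10² ⇒ 101 = 1² + 10².
  Combine using the Brahmagupta–Fibonacci identity (a² + b²)(c² + d²) = (ac − bd)² + (ad + bc)² = (ac + bd)² + (ad − bc)²:
  13 · 101 = 1313: from (2² + 3²)(1² + 10²), take (2·1 − 3·10, 2·10 + 3·1) = (2 − 30, 20 + 3) = (-28, 23); dropping signs (only squares matter) gives (28, 23); check 28² + 23² = 784 + 529 = 1313 ✓.
  Scale by k = 4: (4·28, 4·23) = (112, 92).
Step 4: Order so x ≤ y and verify: 92² + 112² = 8464 + 12544 = 21008 = n. ✓

n = 21008 = 92² + 112² (one valid representation with x ≤ y).


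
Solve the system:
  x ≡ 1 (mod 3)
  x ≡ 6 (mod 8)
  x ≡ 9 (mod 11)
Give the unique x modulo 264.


Moduli 3, 8, 11 are pairwise coprime; by CRT there is a unique solution modulo M = 3 · 8 · 11 = 264.
Solve pairwise, accumulating the modulus:
  Start with x ≡ 1 (mod 3).
  Combine with x ≡ 6 (mod 8): since gcd(3, 8) = 1, we get a unique residue mod 24.
    Write x = 1 + 3·t and substitute into x ≡ 6 (mod 8): 3·t ≡ 6 − 1 = 5 (mod 8).
    The inverse of 3 mod 8 is 3 (since 3·3 = 9 = 1·8 + 1), so t ≡ 3·5 = 15 ≡ 7 (mod 8).
    Then x = 1 + 3·7 = 22, valid modulo lcm(3, 8) = 24: x ≡ 22 (mod 24).
  Combine with x ≡ 9 (mod 11): since gcd(24, 11) = 1, we get a unique residue mod 264.
    Write x = 22 + 24·t and substitute into x ≡ 9 (mod 11): 24·t ≡ 9 − 22 = -13 (mod 11).
    Reduce coefficients mod 11: 2·t ≡ 9 (mod 11).
    The inverse of 2 mod 11 is 6 (since 2·6 = 12 = 1·11 + 1), so t ≡ 6·9 = 54 ≡ 10 (mod 11).
    Then x = 22 + 24·10 = 262, valid modulo lcm(24, 11) = 264: x ≡ 262 (mod 264).
Verify: 262 mod 3 = 1 ✓, 262 mod 8 = 6 ✓, 262 mod 11 = 9 ✓.

x ≡ 262 (mod 264).


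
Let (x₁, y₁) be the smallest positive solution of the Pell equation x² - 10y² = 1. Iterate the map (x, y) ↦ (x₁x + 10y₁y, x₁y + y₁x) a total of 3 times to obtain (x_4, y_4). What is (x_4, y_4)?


Step 1: Find the fundamental solution (x₁, y₁) of x² - 10y² = 1.
  Expand √10 as a continued fraction. a₀ = ⌊√10⌋ = 3; iterate m_{k+1} = d_k·a_k − m_k, d_{k+1} = (10 − m_{k+1}²)/d_k, a_{k+1} = ⌊(a₀ + m_{k+1})/d_{k+1}⌋ (starting m₀ = 0, d₀ = 1), with convergents p_k = a_k·p_{k-1} + p_{k-2}, q_k = a_k·q_{k-1} + q_{k-2} (p₋₁ = 1, q₋₁ = 0):
  k = 0: a₀ = 3; p₀/q₀ = 3/1; p₀² − 10·q₀² = 9 − 10 = -1.
  k = 1: m = 3, d = 1, a = ⌊(3 + 3)/1⌋ = 6; p/q = (6·3 + 1)/(6·1 + 0) = 19/6; p² − 10·q² = 361 − 360 = 1.
  The first convergent with p² − 10·q² = 1 gives the fundamental solution (x₁, y₁) = (19, 6).
Step 2: Apply the recurrence (x_{n+1}, y_{n+1}) = (x₁x_n + 10y₁y_n, x₁y_n + y₁x_n) repeatedly.
  From (x_1, y_1) = (19, 6): x_2 = 19·19 + 10·6·6 = 721; y_2 = 19·6 + 6·19 = 228.
  From (x_2, y_2) = (721, 228): x_3 = 19·721 + 10·6·228 = 27379; y_3 = 19·228 + 6·721 = 8658.
  From (x_3, y_3) = (27379, 8658): x_4 = 19·27379 + 10·6·8658 = 1039681; y_4 = 19·8658 + 6·27379 = 328776.
Step 3: Verify x_4² - 10·y_4² = 1080936581761 - 1080936581760 = 1 (should be 1). ✓

(x_1, y_1) = (19, 6); (x_4, y_4) = (1039681, 328776).


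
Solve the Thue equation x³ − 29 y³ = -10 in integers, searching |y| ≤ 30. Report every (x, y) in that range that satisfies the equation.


The equation is x³ - 29y³ = -10. For fixed y, x³ = 29·y³ − 10, so a solution requires the RHS to be a perfect cube.
Strategy: iterate y from -30 to 30, compute RHS = 29·y³ − 10, and check whether it is a (positive or negative) perfect cube.
Check small values of y:
  y = 0: RHS = -10 is not a perfect cube.
  y = 1: RHS = 19 is not a perfect cube.
  y = -1: RHS = -39 is not a perfect cube.
  y = 2: RHS = 222 is not a perfect cube.
  y = -2: RHS = -242 is not a perfect cube.
  y = 3: RHS = 773 is not a perfect cube.
  y = -3: RHS = -793 is not a perfect cube.
Continuing the search up to |y| = 30 finds no solutions either.
No (x, y) in the scanned range satisfies the equation.

No integer solutions with |y| ≤ 30.


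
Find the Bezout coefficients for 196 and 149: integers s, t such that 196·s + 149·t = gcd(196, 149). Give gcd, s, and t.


Euclidean algorithm on (196, 149) — divide until remainder is 0:
  196 = 1 · 149 + 47
  149 = 3 · 47 + 8
  47 = 5 · 8 + 7
  8 = 1 · 7 + 1
  7 = 7 · 1 + 0
gcd(196, 149) = 1.
Track Bezout coefficients alongside the remainders: start with r₀ = 196 = a·1 + b·0 (s = 1, t = 0) and r₁ = 149 = a·0 + b·1 (s = 0, t = 1); each new remainder r_{k+1} = r_{k-1} − q_k·r_k inherits s_{k+1} = s_{k-1} − q_k·s_k, t_{k+1} = t_{k-1} − q_k·t_k, so r_k = a·s_k + b·t_k at every step:
  q = 1: r = 47, s = 1 − 1·0 = 1, t = 0 − 1·1 = -1  (check: 196·1 + 149·(-1) = 47)
  q = 3: r = 8, s = 0 − 3·1 = -3, t = 1 − 3·(-1) = 4  (check: 196·(-3) + 149·4 = 8)
  q = 5: r = 7, s = 1 − 5·(-3) = 16, t = -1 − 5·4 = -21  (check: 196·16 + 149·(-21) = 7)
  q = 1: r = 1, s = -3 − 1·16 = -19, t = 4 − 1·(-21) = 25  (check: 196·(-19) + 149·25 = 1)
The row with r = 1 (the gcd) gives the Bezout coefficients s = -19, t = 25.
Result: 196 · (-19) + 149 · (25) = 1.

gcd(196, 149) = 1; s = -19, t = 25 (check: 196·(-19) + 149·25 = 1).


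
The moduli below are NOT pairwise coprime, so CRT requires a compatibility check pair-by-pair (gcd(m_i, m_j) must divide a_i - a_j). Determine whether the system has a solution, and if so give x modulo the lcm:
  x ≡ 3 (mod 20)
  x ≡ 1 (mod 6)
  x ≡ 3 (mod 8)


Moduli 20, 6, 8 are not pairwise coprime, so CRT works modulo lcm(m_i) when all pairwise compatibility conditions hold.
Pairwise compatibility: gcd(m_i, m_j) must divide a_i - a_j for every pair.
Merge one congruence at a time:
  Start: x ≡ 3 (mod 20).
  Combine with x ≡ 1 (mod 6): gcd(20, 6) = 2; 1 - 3 = -2, which IS divisible by 2, so compatible.
    Write x = 3 + 20·t and substitute into x ≡ 1 (mod 6): 20·t ≡ 1 − 3 = -2 (mod 6).
    Divide the congruence (and modulus) by g = 2: 10·t ≡ -1 (mod 3).
    Reduce coefficients mod 3: 1·t ≡ 2 (mod 3).
    So t ≡ 2 (mod 3).
    Then x = 3 + 20·2 = 43, valid modulo lcm(20, 6) = 60: x ≡ 43 (mod 60).
  Combine with x ≡ 3 (mod 8): gcd(60, 8) = 4; 3 - 43 = -40, which IS divisible by 4, so compatible.
    Write x = 43 + 60·t and substitute into x ≡ 3 (mod 8): 60·t ≡ 3 − 43 = -40 (mod 8).
    Divide the congruence (and modulus) by g = 4: 15·t ≡ -10 (mod 2).
    Reduce coefficients mod 2: 1·t ≡ 0 (mod 2).
    So t ≡ 0 (mod 2).
    Then x = 43 + 60·0 = 43, valid modulo lcm(60, 8) = 120: x ≡ 43 (mod 120).
Verify: 43 mod 20 = 3, 43 mod 6 = 1, 43 mod 8 = 3.

x ≡ 43 (mod 120).


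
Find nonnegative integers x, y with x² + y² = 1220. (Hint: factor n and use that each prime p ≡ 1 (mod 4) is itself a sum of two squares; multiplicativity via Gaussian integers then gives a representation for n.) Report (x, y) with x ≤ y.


Step 1: Factor n = 1220 = 2^2 · 5 · 61.
Step 2: Check the mod-4 condition on each prime factor: 2 = 2 (special); 5 ≡ 1 (mod 4), exponent 1; 61 ≡ 1 (mod 4), exponent 1.
All primes ≡ 3 (mod 4) appear to even exponent (or don't appear), so by the two-squares theorem n IS expressible as a sum of two squares.
Step 3: Build a representation. Group n = k² · m with k = 2 and m = 5 · 61 = 305 (a product of primes ≡ 1 (mod 4)); a representation of m scales to one of n via (k·x)² + (k·y)² = k²(x² + y²). Each prime p ≡ 1 (mod 4) is itself a sum of two squares; find a² by testing p − a² for a perfect square:
  5: 5 − 1² = 4 = 2² ⇒ 5 = 1² + 2².
  61: 61 − 1² = 60, 61 − 2² = 57, 61 − 3² = 52, 61 − 4² = 45, 61 − 5² = 36 = 6² ⇒ 61 = 5² + 6².
  Combine using the Brahmagupta–Fibonacci identity (a² + b²)(c² + d²) = (ac − bd)² + (ad + bc)² = (ac + bd)² + (ad − bc)²:
  5 · 61 = 305: from (1² + 2²)(5² + 6²), take (1·5 − 2·6, 1·6 + 2·5) = (5 − 12, 6 + 10) = (-7, 16); dropping signs (only squares matter) gives (7, 16); check 7² + 16² = 49 + 256 = 305 ✓.
  Scale by k = 2: (2·7, 2·16) = (14, 32).
Step 4: Order so x ≤ y and verify: 14² + 32² = 196 + 1024 = 1220 = n. ✓

n = 1220 = 14² + 32² (one valid representation with x ≤ y).


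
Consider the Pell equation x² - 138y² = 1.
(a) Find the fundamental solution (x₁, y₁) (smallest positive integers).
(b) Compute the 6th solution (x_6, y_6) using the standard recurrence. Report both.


Step 1: Find the fundamental solution (x₁, y₁) of x² - 138y² = 1.
  Expand √138 as a continued fraction. a₀ = ⌊√138⌋ = 11; iterate m_{k+1} = d_k·a_k − m_k, d_{k+1} = (138 − m_{k+1}²)/d_k, a_{k+1} = ⌊(a₀ + m_{k+1})/d_{k+1}⌋ (starting m₀ = 0, d₀ = 1), with convergents p_k = a_k·p_{k-1} + p_{k-2}, q_k = a_k·q_{k-1} + q_{k-2} (p₋₁ = 1, q₋₁ = 0):
  k = 0: a₀ = 11; p₀/q₀ = 11/1; p₀² − 138·q₀² = 121 − 138 = -17.
  k = 1: m = 11, d = 17, a = ⌊(11 + 11)/17⌋ = 1; p/q = (1·11 + 1)/(1·1 + 0) = 12/1; p² − 138·q² = 144 − 138 = 6.
  k = 2: m = 6, d = 6, a = ⌊(11 + 6)/6⌋ = 2; p/q = (2·12 + 11)/(2·1 + 1) = 35/3; p² − 138·q² = 1225 − 1242 = -17.
  k = 3: m = 6, d = 17, a = ⌊(11 + 6)/17⌋ = 1; p/q = (1·35 + 12)/(1·3 + 1) = 47/4; p² − 138·q² = 2209 − 2208 = 1.
  The first convergent with p² − 138·q² = 1 gives the fundamental solution (x₁, y₁) = (47, 4).
Step 2: Apply the recurrence (x_{n+1}, y_{n+1}) = (x₁x_n + 138y₁y_n, x₁y_n + y₁x_n) repeatedly.
  From (x_1, y_1) = (47, 4): x_2 = 47·47 + 138·4·4 = 4417; y_2 = 47·4 + 4·47 = 376.
  From (x_2, y_2) = (4417, 376): x_3 = 47·4417 + 138·4·376 = 415151; y_3 = 47·376 + 4·4417 = 35340.
  From (x_3, y_3) = (415151, 35340): x_4 = 47·415151 + 138·4·35340 = 39019777; y_4 = 47·35340 + 4·415151 = 3321584.
  From (x_4, y_4) = (39019777, 3321584): x_5 = 47·39019777 + 138·4·3321584 = 3667443887; y_5 = 47·3321584 + 4·39019777 = 312193556.
  From (x_5, y_5) = (3667443887, 312193556): x_6 = 47·3667443887 + 138·4·312193556 = 344700705601; y_6 = 47·312193556 + 4·3667443887 = 29342872680.
Step 3: Verify x_6² - 138·y_6² = 118818576441827272771201 - 118818576441827272771200 = 1 (should be 1). ✓

(x_1, y_1) = (47, 4); (x_6, y_6) = (344700705601, 29342872680).


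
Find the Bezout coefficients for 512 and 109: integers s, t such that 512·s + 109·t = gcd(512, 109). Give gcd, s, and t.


Euclidean algorithm on (512, 109) — divide until remainder is 0:
  512 = 4 · 109 + 76
  109 = 1 · 76 + 33
  76 = 2 · 33 + 10
  33 = 3 · 10 + 3
  10 = 3 · 3 + 1
  3 = 3 · 1 + 0
gcd(512, 109) = 1.
Track Bezout coefficients alongside the remainders: start with r₀ = 512 = a·1 + b·0 (s = 1, t = 0) and r₁ = 109 = a·0 + b·1 (s = 0, t = 1); each new remainder r_{k+1} = r_{k-1} − q_k·r_k inherits s_{k+1} = s_{k-1} − q_k·s_k, t_{k+1} = t_{k-1} − q_k·t_k, so r_k = a·s_k + b·t_k at every step:
  q = 4: r = 76, s = 1 − 4·0 = 1, t = 0 − 4·1 = -4  (check: 512·1 + 109·(-4) = 76)
  q = 1: r = 33, s = 0 − 1·1 = -1, t = 1 − 1·(-4) = 5  (check: 512·(-1) + 109·5 = 33)
  q = 2: r = 10, s = 1 − 2·(-1) = 3, t = -4 − 2·5 = -14  (check: 512·3 + 109·(-14) = 10)
  q = 3: r = 3, s = -1 − 3·3 = -10, t = 5 − 3·(-14) = 47  (check: 512·(-10) + 109·47 = 3)
  q = 3: r = 1, s = 3 − 3·(-10) = 33, t = -14 − 3·47 = -155  (check: 512·33 + 109·(-155) = 1)
The row with r = 1 (the gcd) gives the Bezout coefficients s = 33, t = -155.
Result: 512 · (33) + 109 · (-155) = 1.

gcd(512, 109) = 1; s = 33, t = -155 (check: 512·33 + 109·(-155) = 1).


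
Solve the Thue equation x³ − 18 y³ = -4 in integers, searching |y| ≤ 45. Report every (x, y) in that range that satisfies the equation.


The equation is x³ - 18y³ = -4. For fixed y, x³ = 18·y³ − 4, so a solution requires the RHS to be a perfect cube.
Strategy: iterate y from -45 to 45, compute RHS = 18·y³ − 4, and check whether it is a (positive or negative) perfect cube.
Check small values of y:
  y = 0: RHS = -4 is not a perfect cube.
  y = 1: RHS = 14 is not a perfect cube.
  y = -1: RHS = -22 is not a perfect cube.
  y = 2: RHS = 140 is not a perfect cube.
  y = -2: RHS = -148 is not a perfect cube.
  y = 3: RHS = 482 is not a perfect cube.
  y = -3: RHS = -490 is not a perfect cube.
Continuing the search up to |y| = 45 finds no solutions either.
No (x, y) in the scanned range satisfies the equation.

No integer solutions with |y| ≤ 45.


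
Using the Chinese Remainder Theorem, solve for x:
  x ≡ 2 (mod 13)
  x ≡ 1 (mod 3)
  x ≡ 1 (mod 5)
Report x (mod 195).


Moduli 13, 3, 5 are pairwise coprime; by CRT there is a unique solution modulo M = 13 · 3 · 5 = 195.
Solve pairwise, accumulating the modulus:
  Start with x ≡ 2 (mod 13).
  Combine with x ≡ 1 (mod 3): since gcd(13, 3) = 1, we get a unique residue mod 39.
    Write x = 2 + 13·t and substitute into x ≡ 1 (mod 3): 13·t ≡ 1 − 2 = -1 (mod 3).
    Reduce coefficients mod 3: 1·t ≡ 2 (mod 3).
    So t ≡ 2 (mod 3).
    Then x = 2 + 13·2 = 28, valid modulo lcm(13, 3) = 39: x ≡ 28 (mod 39).
  Combine with x ≡ 1 (mod 5): since gcd(39, 5) = 1, we get a unique residue mod 195.
    Write x = 28 + 39·t and substitute into x ≡ 1 (mod 5): 39·t ≡ 1 − 28 = -27 (mod 5).
    Reduce coefficients mod 5: 4·t ≡ 3 (mod 5).
    The inverse of 4 mod 5 is 4 (since 4·4 = 16 = 3·5 + 1), so t ≡ 4·3 = 12 ≡ 2 (mod 5).
    Then x = 28 + 39·2 = 106, valid modulo lcm(39, 5) = 195: x ≡ 106 (mod 195).
Verify: 106 mod 13 = 2 ✓, 106 mod 3 = 1 ✓, 106 mod 5 = 1 ✓.

x ≡ 106 (mod 195).


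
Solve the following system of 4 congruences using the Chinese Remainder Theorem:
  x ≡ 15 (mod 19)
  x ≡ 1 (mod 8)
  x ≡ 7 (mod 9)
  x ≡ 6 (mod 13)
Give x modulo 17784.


Product of moduli M = 19 · 8 · 9 · 13 = 17784.
Merge one congruence at a time:
  Start: x ≡ 15 (mod 19).
  Combine with x ≡ 1 (mod 8); new modulus lcm = 152.
    Write x = 15 + 19·t and substitute into x ≡ 1 (mod 8): 19·t ≡ 1 − 15 = -14 (mod 8).
    Reduce coefficients mod 8: 3·t ≡ 2 (mod 8).
    The inverse of 3 mod 8 is 3 (since 3·3 = 9 = 1·8 + 1), so t ≡ 3·2 = 6 ≡ 6 (mod 8).
    Then x = 15 + 19·6 = 129, valid modulo lcm(19, 8) = 152: x ≡ 129 (mod 152).
  Combine with x ≡ 7 (mod 9); new modulus lcm = 1368.
    Write x = 129 + 152·t and substitute into x ≡ 7 (mod 9): 152·t ≡ 7 − 129 = -122 (mod 9).
    Reduce coefficients mod 9: 8·t ≡ 4 (mod 9).
    The inverse of 8 mod 9 is 8 (since 8·8 = 64 = 7·9 + 1), so t ≡ 8·4 = 32 ≡ 5 (mod 9).
    Then x = 129 + 152·5 = 889, valid modulo lcm(152, 9) = 1368: x ≡ 889 (mod 1368).
  Combine with x ≡ 6 (mod 13); new modulus lcm = 17784.
    Write x = 889 + 1368·t and substitute into x ≡ 6 (mod 13): 1368·t ≡ 6 − 889 = -883 (mod 13).
    Reduce coefficients mod 13: 3·t ≡ 1 (mod 13).
    The inverse of 3 mod 13 is 9 (since 3·9 = 27 = 2·13 + 1), so t ≡ 9·1 = 9 ≡ 9 (mod 13).
    Then x = 889 + 1368·9 = 13201, valid modulo lcm(1368, 13) = 17784: x ≡ 13201 (mod 17784).
Verify against each original: 13201 mod 19 = 15, 13201 mod 8 = 1, 13201 mod 9 = 7, 13201 mod 13 = 6.

x ≡ 13201 (mod 17784).


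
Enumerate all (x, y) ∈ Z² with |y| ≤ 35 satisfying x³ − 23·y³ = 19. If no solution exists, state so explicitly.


The equation is x³ - 23y³ = 19. For fixed y, x³ = 23·y³ + 19, so a solution requires the RHS to be a perfect cube.
Strategy: iterate y from -35 to 35, compute RHS = 23·y³ + 19, and check whether it is a (positive or negative) perfect cube.
Check small values of y:
  y = 0: RHS = 19 is not a perfect cube.
  y = 1: RHS = 42 is not a perfect cube.
  y = -1: RHS = -4 is not a perfect cube.
  y = 2: RHS = 203 is not a perfect cube.
  y = -2: RHS = -165 is not a perfect cube.
  y = 3: RHS = 640 is not a perfect cube.
  y = -3: RHS = -602 is not a perfect cube.
Continuing the search up to |y| = 35 finds no solutions either.
No (x, y) in the scanned range satisfies the equation.

No integer solutions with |y| ≤ 35.


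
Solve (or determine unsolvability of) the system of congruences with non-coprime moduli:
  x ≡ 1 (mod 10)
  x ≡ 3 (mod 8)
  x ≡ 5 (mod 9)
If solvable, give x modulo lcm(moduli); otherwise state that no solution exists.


Moduli 10, 8, 9 are not pairwise coprime, so CRT works modulo lcm(m_i) when all pairwise compatibility conditions hold.
Pairwise compatibility: gcd(m_i, m_j) must divide a_i - a_j for every pair.
Merge one congruence at a time:
  Start: x ≡ 1 (mod 10).
  Combine with x ≡ 3 (mod 8): gcd(10, 8) = 2; 3 - 1 = 2, which IS divisible by 2, so compatible.
    Write x = 1 + 10·t and substitute into x ≡ 3 (mod 8): 10·t ≡ 3 − 1 = 2 (mod 8).
    Divide the congruence (and modulus) by g = 2: 5·t ≡ 1 (mod 4).
    Reduce coefficients mod 4: 1·t ≡ 1 (mod 4).
    So t ≡ 1 (mod 4).
    Then x = 1 + 10·1 = 11, valid modulo lcm(10, 8) = 40: x ≡ 11 (mod 40).
  Combine with x ≡ 5 (mod 9): gcd(40, 9) = 1; 5 - 11 = -6, which IS divisible by 1, so compatible.
    Write x = 11 + 40·t and substitute into x ≡ 5 (mod 9): 40·t ≡ 5 − 11 = -6 (mod 9).
    Reduce coefficients mod 9: 4·t ≡ 3 (mod 9).
    The inverse of 4 mod 9 is 7 (since 4·7 = 28 = 3·9 + 1), so t ≡ 7·3 = 21 ≡ 3 (mod 9).
    Then x = 11 + 40·3 = 131, valid modulo lcm(40, 9) = 360: x ≡ 131 (mod 360).
Verify: 131 mod 10 = 1, 131 mod 8 = 3, 131 mod 9 = 5.

x ≡ 131 (mod 360).


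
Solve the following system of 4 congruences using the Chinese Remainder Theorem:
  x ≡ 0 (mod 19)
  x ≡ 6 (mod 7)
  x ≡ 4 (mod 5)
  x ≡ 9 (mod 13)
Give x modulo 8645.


Product of moduli M = 19 · 7 · 5 · 13 = 8645.
Merge one congruence at a time:
  Start: x ≡ 0 (mod 19).
  Combine with x ≡ 6 (mod 7); new modulus lcm = 133.
    Write x = 0 + 19·t and substitute into x ≡ 6 (mod 7): 19·t ≡ 6 − 0 = 6 (mod 7).
    Reduce coefficients mod 7: 5·t ≡ 6 (mod 7).
    The inverse of 5 mod 7 is 3 (since 5·3 = 15 = 2·7 + 1), so t ≡ 3·6 = 18 ≡ 4 (mod 7).
    Then x = 0 + 19·4 = 76, valid modulo lcm(19, 7) = 133: x ≡ 76 (mod 133).
  Combine with x ≡ 4 (mod 5); new modulus lcm = 665.
    Write x = 76 + 133·t and substitute into x ≡ 4 (mod 5): 133·t ≡ 4 − 76 = -72 (mod 5).
    Reduce coefficients mod 5: 3·t ≡ 3 (mod 5).
    The inverse of 3 mod 5 is 2 (since 3·2 = 6 = 1·5 + 1), so t ≡ 2·3 = 6 ≡ 1 (mod 5).
    Then x = 76 + 133·1 = 209, valid modulo lcm(133, 5) = 665: x ≡ 209 (mod 665).
  Combine with x ≡ 9 (mod 13); new modulus lcm = 8645.
    Write x = 209 + 665·t and substitute into x ≡ 9 (mod 13): 665·t ≡ 9 − 209 = -200 (mod 13).
    Reduce coefficients mod 13: 2·t ≡ 8 (mod 13).
    The inverse of 2 mod 13 is 7 (since 2·7 = 14 = 1·13 + 1), so t ≡ 7·8 = 56 ≡ 4 (mod 13).
    Then x = 209 + 665·4 = 2869, valid modulo lcm(665, 13) = 8645: x ≡ 2869 (mod 8645).
Verify against each original: 2869 mod 19 = 0, 2869 mod 7 = 6, 2869 mod 5 = 4, 2869 mod 13 = 9.

x ≡ 2869 (mod 8645).


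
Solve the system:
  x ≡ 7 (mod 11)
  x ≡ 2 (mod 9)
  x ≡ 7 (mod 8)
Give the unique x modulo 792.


Moduli 11, 9, 8 are pairwise coprime; by CRT there is a unique solution modulo M = 11 · 9 · 8 = 792.
Solve pairwise, accumulating the modulus:
  Start with x ≡ 7 (mod 11).
  Combine with x ≡ 2 (mod 9): since gcd(11, 9) = 1, we get a unique residue mod 99.
    Write x = 7 + 11·t and substitute into x ≡ 2 (mod 9): 11·t ≡ 2 − 7 = -5 (mod 9).
    Reduce coefficients mod 9: 2·t ≡ 4 (mod 9).
    The inverse of 2 mod 9 is 5 (since 2·5 = 10 = 1·9 + 1), so t ≡ 5·4 = 20 ≡ 2 (mod 9).
    Then x = 7 + 11·2 = 29, valid modulo lcm(11, 9) = 99: x ≡ 29 (mod 99).
  Combine with x ≡ 7 (mod 8): since gcd(99, 8) = 1, we get a unique residue mod 792.
    Write x = 29 + 99·t and substitute into x ≡ 7 (mod 8): 99·t ≡ 7 − 29 = -22 (mod 8).
    Reduce coefficients mod 8: 3·t ≡ 2 (mod 8).
    The inverse of 3 mod 8 is 3 (since 3·3 = 9 = 1·8 + 1), so t ≡ 3·2 = 6 ≡ 6 (mod 8).
    Then x = 29 + 99·6 = 623, valid modulo lcm(99, 8) = 792: x ≡ 623 (mod 792).
Verify: 623 mod 11 = 7 ✓, 623 mod 9 = 2 ✓, 623 mod 8 = 7 ✓.

x ≡ 623 (mod 792).


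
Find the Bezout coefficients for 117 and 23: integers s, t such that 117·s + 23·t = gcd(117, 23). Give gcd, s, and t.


Euclidean algorithm on (117, 23) — divide until remainder is 0:
  117 = 5 · 23 + 2
  23 = 11 · 2 + 1
  2 = 2 · 1 + 0
gcd(117, 23) = 1.
Track Bezout coefficients alongside the remainders: start with r₀ = 117 = a·1 + b·0 (s = 1, t = 0) and r₁ = 23 = a·0 + b·1 (s = 0, t = 1); each new remainder r_{k+1} = r_{k-1} − q_k·r_k inherits s_{k+1} = s_{k-1} − q_k·s_k, t_{k+1} = t_{k-1} − q_k·t_k, so r_k = a·s_k + b·t_k at every step:
  q = 5: r = 2, s = 1 − 5·0 = 1, t = 0 − 5·1 = -5  (check: 117·1 + 23·(-5) = 2)
  q = 11: r = 1, s = 0 − 11·1 = -11, t = 1 − 11·(-5) = 56  (check: 117·(-11) + 23·56 = 1)
The row with r = 1 (the gcd) gives the Bezout coefficients s = -11, t = 56.
Result: 117 · (-11) + 23 · (56) = 1.

gcd(117, 23) = 1; s = -11, t = 56 (check: 117·(-11) + 23·56 = 1).


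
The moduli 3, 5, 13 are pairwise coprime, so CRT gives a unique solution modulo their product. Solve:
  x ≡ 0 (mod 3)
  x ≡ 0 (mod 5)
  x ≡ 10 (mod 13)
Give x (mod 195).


Moduli 3, 5, 13 are pairwise coprime; by CRT there is a unique solution modulo M = 3 · 5 · 13 = 195.
Solve pairwise, accumulating the modulus:
  Start with x ≡ 0 (mod 3).
  Combine with x ≡ 0 (mod 5): since gcd(3, 5) = 1, we get a unique residue mod 15.
    Write x = 0 + 3·t and substitute into x ≡ 0 (mod 5): 3·t ≡ 0 − 0 = 0 (mod 5).
    The inverse of 3 mod 5 is 2 (since 3·2 = 6 = 1·5 + 1), so t ≡ 2·0 = 0 ≡ 0 (mod 5).
    Then x = 0 + 3·0 = 0, valid modulo lcm(3, 5) = 15: x ≡ 0 (mod 15).
  Combine with x ≡ 10 (mod 13): since gcd(15, 13) = 1, we get a unique residue mod 195.
    Write x = 0 + 15·t and substitute into x ≡ 10 (mod 13): 15·t ≡ 10 − 0 = 10 (mod 13).
    Reduce coefficients mod 13: 2·t ≡ 10 (mod 13).
    The inverse of 2 mod 13 is 7 (since 2·7 = 14 = 1·13 + 1), so t ≡ 7·10 = 70 ≡ 5 (mod 13).
    Then x = 0 + 15·5 = 75, valid modulo lcm(15, 13) = 195: x ≡ 75 (mod 195).
Verify: 75 mod 3 = 0 ✓, 75 mod 5 = 0 ✓, 75 mod 13 = 10 ✓.

x ≡ 75 (mod 195).


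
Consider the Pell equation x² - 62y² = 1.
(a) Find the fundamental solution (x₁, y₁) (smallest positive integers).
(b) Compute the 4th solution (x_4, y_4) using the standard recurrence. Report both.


Step 1: Find the fundamental solution (x₁, y₁) of x² - 62y² = 1.
  Expand √62 as a continued fraction. a₀ = ⌊√62⌋ = 7; iterate m_{k+1} = d_k·a_k − m_k, d_{k+1} = (62 − m_{k+1}²)/d_k, a_{k+1} = ⌊(a₀ + m_{k+1})/d_{k+1}⌋ (starting m₀ = 0, d₀ = 1), with convergents p_k = a_k·p_{k-1} + p_{k-2}, q_k = a_k·q_{k-1} + q_{k-2} (p₋₁ = 1, q₋₁ = 0):
  k = 0: a₀ = 7; p₀/q₀ = 7/1; p₀² − 62·q₀² = 49 − 62 = -13.
  k = 1: m = 7, d = 13, a = ⌊(7 + 7)/13⌋ = 1; p/q = (1·7 + 1)/(1·1 + 0) = 8/1; p² − 62·q² = 64 − 62 = 2.
  k = 2: m = 6, d = 2, a = ⌊(7 + 6)/2⌋ = 6; p/q = (6·8 + 7)/(6·1 + 1) = 55/7; p² − 62·q² = 3025 − 3038 = -13.
  k = 3: m = 6, d = 13, a = ⌊(7 + 6)/13⌋ = 1; p/q = (1·55 + 8)/(1·7 + 1) = 63/8; p² − 62·q² = 3969 − 3968 = 1.
  The first convergent with p² − 62·q² = 1 gives the fundamental solution (x₁, y₁) = (63, 8).
Step 2: Apply the recurrence (x_{n+1}, y_{n+1}) = (x₁x_n + 62y₁y_n, x₁y_n + y₁x_n) repeatedly.
  From (x_1, y_1) = (63, 8): x_2 = 63·63 + 62·8·8 = 7937; y_2 = 63·8 + 8·63 = 1008.
  From (x_2, y_2) = (7937, 1008): x_3 = 63·7937 + 62·8·1008 = 999999; y_3 = 63·1008 + 8·7937 = 127000.
  From (x_3, y_3) = (999999, 127000): x_4 = 63·999999 + 62·8·127000 = 125991937; y_4 = 63·127000 + 8·999999 = 16000992.
Step 3: Verify x_4² - 62·y_4² = 15873968189011969 - 15873968189011968 = 1 (should be 1). ✓

(x_1, y_1) = (63, 8); (x_4, y_4) = (125991937, 16000992).


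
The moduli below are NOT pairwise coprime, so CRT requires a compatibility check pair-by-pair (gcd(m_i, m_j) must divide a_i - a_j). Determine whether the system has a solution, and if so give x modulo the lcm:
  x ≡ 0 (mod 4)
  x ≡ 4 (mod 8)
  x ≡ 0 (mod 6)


Moduli 4, 8, 6 are not pairwise coprime, so CRT works modulo lcm(m_i) when all pairwise compatibility conditions hold.
Pairwise compatibility: gcd(m_i, m_j) must divide a_i - a_j for every pair.
Merge one congruence at a time:
  Start: x ≡ 0 (mod 4).
  Combine with x ≡ 4 (mod 8): gcd(4, 8) = 4; 4 - 0 = 4, which IS divisible by 4, so compatible.
    Write x = 0 + 4·t and substitute into x ≡ 4 (mod 8): 4·t ≡ 4 − 0 = 4 (mod 8).
    Divide the congruence (and modulus) by g = 4: 1·t ≡ 1 (mod 2).
    So t ≡ 1 (mod 2).
    Then x = 0 + 4·1 = 4, valid modulo lcm(4, 8) = 8: x ≡ 4 (mod 8).
  Combine with x ≡ 0 (mod 6): gcd(8, 6) = 2; 0 - 4 = -4, which IS divisible by 2, so compatible.
    Write x = 4 + 8·t and substitute into x ≡ 0 (mod 6): 8·t ≡ 0 − 4 = -4 (mod 6).
    Divide the congruence (and modulus) by g = 2: 4·t ≡ -2 (mod 3).
    Reduce coefficients mod 3: 1·t ≡ 1 (mod 3).
    So t ≡ 1 (mod 3).
    Then x = 4 + 8·1 = 12, valid modulo lcm(8, 6) = 24: x ≡ 12 (mod 24).
Verify: 12 mod 4 = 0, 12 mod 8 = 4, 12 mod 6 = 0.

x ≡ 12 (mod 24).


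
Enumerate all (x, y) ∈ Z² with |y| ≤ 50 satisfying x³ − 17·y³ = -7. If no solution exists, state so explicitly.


The equation is x³ - 17y³ = -7. For fixed y, x³ = 17·y³ − 7, so a solution requires the RHS to be a perfect cube.
Strategy: iterate y from -50 to 50, compute RHS = 17·y³ − 7, and check whether it is a (positive or negative) perfect cube.
Check small values of y:
  y = 0: RHS = -7 is not a perfect cube.
  y = 1: RHS = 10 is not a perfect cube.
  y = -1: RHS = -24 is not a perfect cube.
  y = 2: RHS = 129 is not a perfect cube.
  y = -2: RHS = -143 is not a perfect cube.
  y = 3: RHS = 452 is not a perfect cube.
  y = -3: RHS = -466 is not a perfect cube.
Continuing the search up to |y| = 50 finds no solutions either.
No (x, y) in the scanned range satisfies the equation.

No integer solutions with |y| ≤ 50.


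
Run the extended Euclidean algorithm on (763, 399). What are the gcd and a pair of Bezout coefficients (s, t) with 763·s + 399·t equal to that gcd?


Euclidean algorithm on (763, 399) — divide until remainder is 0:
  763 = 1 · 399 + 364
  399 = 1 · 364 + 35
  364 = 10 · 35 + 14
  35 = 2 · 14 + 7
  14 = 2 · 7 + 0
gcd(763, 399) = 7.
Track Bezout coefficients alongside the remainders: start with r₀ = 763 = a·1 + b·0 (s = 1, t = 0) and r₁ = 399 = a·0 + b·1 (s = 0, t = 1); each new remainder r_{k+1} = r_{k-1} − q_k·r_k inherits s_{k+1} = s_{k-1} − q_k·s_k, t_{k+1} = t_{k-1} − q_k·t_k, so r_k = a·s_k + b·t_k at every step:
  q = 1: r = 364, s = 1 − 1·0 = 1, t = 0 − 1·1 = -1  (check: 763·1 + 399·(-1) = 364)
  q = 1: r = 35, s = 0 − 1·1 = -1, t = 1 − 1·(-1) = 2  (check: 763·(-1) + 399·2 = 35)
  q = 10: r = 14, s = 1 − 10·(-1) = 11, t = -1 − 10·2 = -21  (check: 763·11 + 399·(-21) = 14)
  q = 2: r = 7, s = -1 − 2·11 = -23, t = 2 − 2·(-21) = 44  (check: 763·(-23) + 399·44 = 7)
The row with r = 7 (the gcd) gives the Bezout coefficients s = -23, t = 44.
Result: 763 · (-23) + 399 · (44) = 7.

gcd(763, 399) = 7; s = -23, t = 44 (check: 763·(-23) + 399·44 = 7).


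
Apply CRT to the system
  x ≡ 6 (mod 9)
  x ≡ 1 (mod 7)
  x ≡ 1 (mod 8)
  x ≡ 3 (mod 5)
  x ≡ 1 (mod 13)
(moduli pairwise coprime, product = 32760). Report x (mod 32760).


Product of moduli M = 9 · 7 · 8 · 5 · 13 = 32760.
Merge one congruence at a time:
  Start: x ≡ 6 (mod 9).
  Combine with x ≡ 1 (mod 7); new modulus lcm = 63.
    Write x = 6 + 9·t and substitute into x ≡ 1 (mod 7): 9·t ≡ 1 − 6 = -5 (mod 7).
    Reduce coefficients mod 7: 2·t ≡ 2 (mod 7).
    The inverse of 2 mod 7 is 4 (since 2·4 = 8 = 1·7 + 1), so t ≡ 4·2 = 8 ≡ 1 (mod 7).
    Then x = 6 + 9·1 = 15, valid modulo lcm(9, 7) = 63: x ≡ 15 (mod 63).
  Combine with x ≡ 1 (mod 8); new modulus lcm = 504.
    Write x = 15 + 63·t and substitute into x ≡ 1 (mod 8): 63·t ≡ 1 − 15 = -14 (mod 8).
    Reduce coefficients mod 8: 7·t ≡ 2 (mod 8).
    The inverse of 7 mod 8 is 7 (since 7·7 = 49 = 6·8 + 1), so t ≡ 7·2 = 14 ≡ 6 (mod 8).
    Then x = 15 + 63·6 = 393, valid modulo lcm(63, 8) = 504: x ≡ 393 (mod 504).
  Combine with x ≡ 3 (mod 5); new modulus lcm = 2520.
    Write x = 393 + 504·t and substitute into x ≡ 3 (mod 5): 504·t ≡ 3 − 393 = -390 (mod 5).
    Reduce coefficients mod 5: 4·t ≡ 0 (mod 5).
    The inverse of 4 mod 5 is 4 (since 4·4 = 16 = 3·5 + 1), so t ≡ 4·0 = 0 ≡ 0 (mod 5).
    Then x = 393 + 504·0 = 393, valid modulo lcm(504, 5) = 2520: x ≡ 393 (mod 2520).
  Combine with x ≡ 1 (mod 13); new modulus lcm = 32760.
    Write x = 393 + 2520·t and substitute into x ≡ 1 (mod 13): 2520·t ≡ 1 − 393 = -392 (mod 13).
    Reduce coefficients mod 13: 11·t ≡ 11 (mod 13).
    The inverse of 11 mod 13 is 6 (since 11·6 = 66 = 5·13 + 1), so t ≡ 6·11 = 66 ≡ 1 (mod 13).
    Then x = 393 + 2520·1 = 2913, valid modulo lcm(2520, 13) = 32760: x ≡ 2913 (mod 32760).
Verify against each original: 2913 mod 9 = 6, 2913 mod 7 = 1, 2913 mod 8 = 1, 2913 mod 5 = 3, 2913 mod 13 = 1.

x ≡ 2913 (mod 32760).


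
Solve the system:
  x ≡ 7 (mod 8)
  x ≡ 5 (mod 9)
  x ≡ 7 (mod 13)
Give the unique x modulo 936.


Moduli 8, 9, 13 are pairwise coprime; by CRT there is a unique solution modulo M = 8 · 9 · 13 = 936.
Solve pairwise, accumulating the modulus:
  Start with x ≡ 7 (mod 8).
  Combine with x ≡ 5 (mod 9): since gcd(8, 9) = 1, we get a unique residue mod 72.
    Write x = 7 + 8·t and substitute into x ≡ 5 (mod 9): 8·t ≡ 5 − 7 = -2 (mod 9).
    Reduce coefficients mod 9: 8·t ≡ 7 (mod 9).
    The inverse of 8 mod 9 is 8 (since 8·8 = 64 = 7·9 + 1), so t ≡ 8·7 = 56 ≡ 2 (mod 9).
    Then x = 7 + 8·2 = 23, valid modulo lcm(8, 9) = 72: x ≡ 23 (mod 72).
  Combine with x ≡ 7 (mod 13): since gcd(72, 13) = 1, we get a unique residue mod 936.
    Write x = 23 + 72·t and substitute into x ≡ 7 (mod 13): 72·t ≡ 7 − 23 = -16 (mod 13).
    Reduce coefficients mod 13: 7·t ≡ 10 (mod 13).
    The inverse of 7 mod 13 is 2 (since 7·2 = 14 = 1·13 + 1), so t ≡ 2·10 = 20 ≡ 7 (mod 13).
    Then x = 23 + 72·7 = 527, valid modulo lcm(72, 13) = 936: x ≡ 527 (mod 936).
Verify: 527 mod 8 = 7 ✓, 527 mod 9 = 5 ✓, 527 mod 13 = 7 ✓.

x ≡ 527 (mod 936).


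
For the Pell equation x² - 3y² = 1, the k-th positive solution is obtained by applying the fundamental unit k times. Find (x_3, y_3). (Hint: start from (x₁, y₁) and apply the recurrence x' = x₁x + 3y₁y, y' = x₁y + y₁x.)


Step 1: Find the fundamental solution (x₁, y₁) of x² - 3y² = 1.
  Expand √3 as a continued fraction. a₀ = ⌊√3⌋ = 1; iterate m_{k+1} = d_k·a_k − m_k, d_{k+1} = (3 − m_{k+1}²)/d_k, a_{k+1} = ⌊(a₀ + m_{k+1})/d_{k+1}⌋ (starting m₀ = 0, d₀ = 1), with convergents p_k = a_k·p_{k-1} + p_{k-2}, q_k = a_k·q_{k-1} + q_{k-2} (p₋₁ = 1, q₋₁ = 0):
  k = 0: a₀ = 1; p₀/q₀ = 1/1; p₀² − 3·q₀² = 1 − 3 = -2.
  k = 1: m = 1, d = 2, a = ⌊(1 + 1)/2⌋ = 1; p/q = (1·1 + 1)/(1·1 + 0) = 2/1; p² − 3·q² = 4 − 3 = 1.
  The first convergent with p² − 3·q² = 1 gives the fundamental solution (x₁, y₁) = (2, 1).
Step 2: Apply the recurrence (x_{n+1}, y_{n+1}) = (x₁x_n + 3y₁y_n, x₁y_n + y₁x_n) repeatedly.
  From (x_1, y_1) = (2, 1): x_2 = 2·2 + 3·1·1 = 7; y_2 = 2·1 + 1·2 = 4.
  From (x_2, y_2) = (7, 4): x_3 = 2·7 + 3·1·4 = 26; y_3 = 2·4 + 1·7 = 15.
Step 3: Verify x_3² - 3·y_3² = 676 - 675 = 1 (should be 1). ✓

(x_1, y_1) = (2, 1); (x_3, y_3) = (26, 15).
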